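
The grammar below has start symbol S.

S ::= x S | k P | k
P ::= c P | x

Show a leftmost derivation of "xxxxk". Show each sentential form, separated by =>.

S => xS   [S ::= x S]
xS => xxS   [S ::= x S]
xxS => xxxS   [S ::= x S]
xxxS => xxxxS   [S ::= x S]
xxxxS => xxxxk   [S ::= k]

S=>xS=>xxS=>xxxS=>xxxxS=>xxxxk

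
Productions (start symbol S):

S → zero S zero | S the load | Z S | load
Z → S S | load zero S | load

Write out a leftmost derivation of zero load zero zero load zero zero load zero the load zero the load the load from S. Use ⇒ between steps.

S ⇒ S the load ⇒ S the load the load ⇒ zero S zero the load the load ⇒ zero Z S zero the load the load ⇒ zero load zero S S zero the load the load ⇒ zero load zero zero S zero S zero the load the load ⇒ zero load zero zero load zero S zero the load the load ⇒ zero load zero zero load zero S the load zero the load the load ⇒ zero load zero zero load zero zero S zero the load zero the load the load ⇒ zero load zero zero load zero zero load zero the load zero the load the load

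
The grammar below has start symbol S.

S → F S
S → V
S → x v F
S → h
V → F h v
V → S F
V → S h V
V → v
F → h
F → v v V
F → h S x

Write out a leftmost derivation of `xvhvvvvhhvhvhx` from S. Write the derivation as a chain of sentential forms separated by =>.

S => xvF => xvhSx => xvhFSx => xvhvvVSx => xvhvvFhvSx => xvhvvvvVhvSx => xvhvvvvShVhvSx => xvhvvvvhhVhvSx => xvhvvvvhhvhvSx => xvhvvvvhhvhvhx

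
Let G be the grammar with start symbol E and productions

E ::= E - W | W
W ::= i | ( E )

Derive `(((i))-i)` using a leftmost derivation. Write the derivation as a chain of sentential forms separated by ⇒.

E ⇒ W   [E ::= W]
W ⇒ (E)   [W ::= ( E )]
(E) ⇒ (E-W)   [E ::= E - W]
(E-W) ⇒ (W-W)   [E ::= W]
(W-W) ⇒ ((E)-W)   [W ::= ( E )]
((E)-W) ⇒ ((W)-W)   [E ::= W]
((W)-W) ⇒ (((E))-W)   [W ::= ( E )]
(((E))-W) ⇒ (((W))-W)   [E ::= W]
(((W))-W) ⇒ (((i))-W)   [W ::= i]
(((i))-W) ⇒ (((i))-i)   [W ::= i]

E⇒W⇒(E)⇒(E-W)⇒(W-W)⇒((E)-W)⇒((W)-W)⇒(((E))-W)⇒(((W))-W)⇒(((i))-W)⇒(((i))-i)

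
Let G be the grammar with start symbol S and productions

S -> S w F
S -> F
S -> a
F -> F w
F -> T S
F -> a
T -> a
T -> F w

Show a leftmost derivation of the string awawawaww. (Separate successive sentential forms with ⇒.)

S⇒F⇒Fw⇒Fww⇒TSww⇒FwSww⇒awSww⇒awSwFww⇒awSwFwFww⇒awFwFwFww⇒awawFwFww⇒awawawFww⇒awawawaww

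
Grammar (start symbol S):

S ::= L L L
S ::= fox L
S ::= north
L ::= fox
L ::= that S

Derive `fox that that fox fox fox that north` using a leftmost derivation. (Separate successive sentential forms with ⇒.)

S ⇒ fox L ⇒ fox that S ⇒ fox that L L L ⇒ fox that that S L L ⇒ fox that that fox L L L ⇒ fox that that fox fox L L ⇒ fox that that fox fox fox L ⇒ fox that that fox fox fox that S ⇒ fox that that fox fox fox that north

S ⇒ fox L   [S ::= fox L]
fox L ⇒ fox that S   [L ::= that S]
fox that S ⇒ fox that L L L   [S ::= L L L]
fox that L L L ⇒ fox that that S L L   [L ::= that S]
fox that that S L L ⇒ fox that that fox L L L   [S ::= fox L]
fox that that fox L L L ⇒ fox that that fox fox L L   [L ::= fox]
fox that that fox fox L L ⇒ fox that that fox fox fox L   [L ::= fox]
fox that that fox fox fox L ⇒ fox that that fox fox fox that S   [L ::= that S]
fox that that fox fox fox that S ⇒ fox that that fox fox fox that north   [S ::= north]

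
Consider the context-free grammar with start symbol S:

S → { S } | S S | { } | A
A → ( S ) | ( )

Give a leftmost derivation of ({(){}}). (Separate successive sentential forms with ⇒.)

S ⇒ A   [S → A]
A ⇒ (S)   [A → ( S )]
(S) ⇒ ({S})   [S → { S }]
({S}) ⇒ ({SS})   [S → S S]
({SS}) ⇒ ({AS})   [S → A]
({AS}) ⇒ ({()S})   [A → ( )]
({()S}) ⇒ ({(){}})   [S → { }]

S⇒A⇒(S)⇒({S})⇒({SS})⇒({AS})⇒({()S})⇒({(){}})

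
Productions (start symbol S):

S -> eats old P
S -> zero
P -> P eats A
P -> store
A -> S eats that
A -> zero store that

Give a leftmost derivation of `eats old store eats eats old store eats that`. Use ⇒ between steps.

S ⇒ eats old P   [S -> eats old P]
eats old P ⇒ eats old P eats A   [P -> P eats A]
eats old P eats A ⇒ eats old store eats A   [P -> store]
eats old store eats A ⇒ eats old store eats S eats that   [A -> S eats that]
eats old store eats S eats that ⇒ eats old store eats eats old P eats that   [S -> eats old P]
eats old store eats eats old P eats that ⇒ eats old store eats eats old store eats that   [P -> store]

S ⇒ eats old P ⇒ eats old P eats A ⇒ eats old store eats A ⇒ eats old store eats S eats that ⇒ eats old store eats eats old P eats that ⇒ eats old store eats eats old store eats that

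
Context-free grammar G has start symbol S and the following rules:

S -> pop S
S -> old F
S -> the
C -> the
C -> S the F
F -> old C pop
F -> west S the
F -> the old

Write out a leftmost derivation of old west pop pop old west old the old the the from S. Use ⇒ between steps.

S ⇒ old F   [S -> old F]
old F ⇒ old west S the   [F -> west S the]
old west S the ⇒ old west pop S the   [S -> pop S]
old west pop S the ⇒ old west pop pop S the   [S -> pop S]
old west pop pop S the ⇒ old west pop pop old F the   [S -> old F]
old west pop pop old F the ⇒ old west pop pop old west S the the   [F -> west S the]
old west pop pop old west S the the ⇒ old west pop pop old west old F the the   [S -> old F]
old west pop pop old west old F the the ⇒ old west pop pop old west old the old the the   [F -> the old]

S ⇒ old F ⇒ old west S the ⇒ old west pop S the ⇒ old west pop pop S the ⇒ old west pop pop old F the ⇒ old west pop pop old west S the the ⇒ old west pop pop old west old F the the ⇒ old west pop pop old west old the old the the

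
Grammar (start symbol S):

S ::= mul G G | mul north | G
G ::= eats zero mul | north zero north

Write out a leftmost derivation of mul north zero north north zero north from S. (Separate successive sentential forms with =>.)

S => mul G G => mul north zero north G => mul north zero north north zero north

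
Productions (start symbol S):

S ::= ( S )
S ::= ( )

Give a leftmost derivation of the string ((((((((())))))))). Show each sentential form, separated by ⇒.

S ⇒ (S)   [S ::= ( S )]
(S) ⇒ ((S))   [S ::= ( S )]
((S)) ⇒ (((S)))   [S ::= ( S )]
(((S))) ⇒ ((((S))))   [S ::= ( S )]
((((S)))) ⇒ (((((S)))))   [S ::= ( S )]
(((((S))))) ⇒ ((((((S))))))   [S ::= ( S )]
((((((S)))))) ⇒ (((((((S)))))))   [S ::= ( S )]
(((((((S))))))) ⇒ ((((((((S))))))))   [S ::= ( S )]
((((((((S)))))))) ⇒ ((((((((()))))))))   [S ::= ( )]

S ⇒ (S) ⇒ ((S)) ⇒ (((S))) ⇒ ((((S)))) ⇒ (((((S))))) ⇒ ((((((S)))))) ⇒ (((((((S))))))) ⇒ ((((((((S)))))))) ⇒ ((((((((()))))))))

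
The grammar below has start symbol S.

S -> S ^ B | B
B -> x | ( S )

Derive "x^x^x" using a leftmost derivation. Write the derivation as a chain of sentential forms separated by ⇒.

S ⇒ S^B   [S -> S ^ B]
S^B ⇒ S^B^B   [S -> S ^ B]
S^B^B ⇒ B^B^B   [S -> B]
B^B^B ⇒ x^B^B   [B -> x]
x^B^B ⇒ x^x^B   [B -> x]
x^x^B ⇒ x^x^x   [B -> x]

S ⇒ S^B ⇒ S^B^B ⇒ B^B^B ⇒ x^B^B ⇒ x^x^B ⇒ x^x^x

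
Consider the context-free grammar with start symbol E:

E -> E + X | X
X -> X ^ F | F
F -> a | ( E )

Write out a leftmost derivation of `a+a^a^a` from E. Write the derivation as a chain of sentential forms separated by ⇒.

E⇒E+X⇒X+X⇒F+X⇒a+X⇒a+X^F⇒a+X^F^F⇒a+F^F^F⇒a+a^F^F⇒a+a^a^F⇒a+a^a^a

E ⇒ E+X   [E -> E + X]
E+X ⇒ X+X   [E -> X]
X+X ⇒ F+X   [X -> F]
F+X ⇒ a+X   [F -> a]
a+X ⇒ a+X^F   [X -> X ^ F]
a+X^F ⇒ a+X^F^F   [X -> X ^ F]
a+X^F^F ⇒ a+F^F^F   [X -> F]
a+F^F^F ⇒ a+a^F^F   [F -> a]
a+a^F^F ⇒ a+a^a^F   [F -> a]
a+a^a^F ⇒ a+a^a^a   [F -> a]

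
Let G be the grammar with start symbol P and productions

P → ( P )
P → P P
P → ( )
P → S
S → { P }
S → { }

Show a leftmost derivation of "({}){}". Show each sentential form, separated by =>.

P => PP => (P)P => (S)P => ({})P => ({})S => ({}){}

P => PP   [P → P P]
PP => (P)P   [P → ( P )]
(P)P => (S)P   [P → S]
(S)P => ({})P   [S → { }]
({})P => ({})S   [P → S]
({})S => ({}){}   [S → { }]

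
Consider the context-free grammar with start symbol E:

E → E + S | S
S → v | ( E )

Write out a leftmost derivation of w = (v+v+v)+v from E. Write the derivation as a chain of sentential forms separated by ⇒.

E ⇒ E+S ⇒ S+S ⇒ (E)+S ⇒ (E+S)+S ⇒ (E+S+S)+S ⇒ (S+S+S)+S ⇒ (v+S+S)+S ⇒ (v+v+S)+S ⇒ (v+v+v)+S ⇒ (v+v+v)+v

E ⇒ E+S   [E → E + S]
E+S ⇒ S+S   [E → S]
S+S ⇒ (E)+S   [S → ( E )]
(E)+S ⇒ (E+S)+S   [E → E + S]
(E+S)+S ⇒ (E+S+S)+S   [E → E + S]
(E+S+S)+S ⇒ (S+S+S)+S   [E → S]
(S+S+S)+S ⇒ (v+S+S)+S   [S → v]
(v+S+S)+S ⇒ (v+v+S)+S   [S → v]
(v+v+S)+S ⇒ (v+v+v)+S   [S → v]
(v+v+v)+S ⇒ (v+v+v)+v   [S → v]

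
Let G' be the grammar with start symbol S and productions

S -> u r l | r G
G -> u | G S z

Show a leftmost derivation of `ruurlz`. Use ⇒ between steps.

S⇒rG⇒rGSz⇒ruSz⇒ruurlz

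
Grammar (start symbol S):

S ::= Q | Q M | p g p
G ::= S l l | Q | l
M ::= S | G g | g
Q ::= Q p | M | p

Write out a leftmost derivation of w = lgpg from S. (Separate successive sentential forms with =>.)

S => QM   [S ::= Q M]
QM => QpM   [Q ::= Q p]
QpM => MpM   [Q ::= M]
MpM => GgpM   [M ::= G g]
GgpM => lgpM   [G ::= l]
lgpM => lgpg   [M ::= g]

S => QM => QpM => MpM => GgpM => lgpM => lgpg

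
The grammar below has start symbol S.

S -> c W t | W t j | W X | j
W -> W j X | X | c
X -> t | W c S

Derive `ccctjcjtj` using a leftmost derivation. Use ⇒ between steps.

S ⇒ Wtj   [S -> W t j]
Wtj ⇒ Xtj   [W -> X]
Xtj ⇒ WcStj   [X -> W c S]
WcStj ⇒ XcStj   [W -> X]
XcStj ⇒ WcScStj   [X -> W c S]
WcScStj ⇒ ccScStj   [W -> c]
ccScStj ⇒ ccWtjcStj   [S -> W t j]
ccWtjcStj ⇒ ccctjcStj   [W -> c]
ccctjcStj ⇒ ccctjcjtj   [S -> j]

S⇒Wtj⇒Xtj⇒WcStj⇒XcStj⇒WcScStj⇒ccScStj⇒ccWtjcStj⇒ccctjcStj⇒ccctjcjtj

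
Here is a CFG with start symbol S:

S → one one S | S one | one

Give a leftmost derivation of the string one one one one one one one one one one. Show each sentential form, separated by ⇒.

S ⇒ S one   [S → S one]
S one ⇒ S one one   [S → S one]
S one one ⇒ S one one one   [S → S one]
S one one one ⇒ one one S one one one   [S → one one S]
one one S one one one ⇒ one one one one S one one one   [S → one one S]
one one one one S one one one ⇒ one one one one S one one one one   [S → S one]
one one one one S one one one one ⇒ one one one one S one one one one one   [S → S one]
one one one one S one one one one one ⇒ one one one one one one one one one one   [S → one]

S ⇒ S one ⇒ S one one ⇒ S one one one ⇒ one one S one one one ⇒ one one one one S one one one ⇒ one one one one S one one one one ⇒ one one one one S one one one one one ⇒ one one one one one one one one one one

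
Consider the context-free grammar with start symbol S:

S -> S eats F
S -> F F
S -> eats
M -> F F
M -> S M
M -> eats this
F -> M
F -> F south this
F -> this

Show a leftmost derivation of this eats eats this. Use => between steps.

S => F F   [S -> F F]
F F => this F   [F -> this]
this F => this M   [F -> M]
this M => this S M   [M -> S M]
this S M => this eats M   [S -> eats]
this eats M => this eats eats this   [M -> eats this]

S => F F => this F => this M => this S M => this eats M => this eats eats this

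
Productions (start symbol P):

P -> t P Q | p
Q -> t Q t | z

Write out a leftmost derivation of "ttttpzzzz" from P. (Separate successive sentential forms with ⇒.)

P ⇒ tPQ ⇒ ttPQQ ⇒ tttPQQQ ⇒ ttttPQQQQ ⇒ ttttpQQQQ ⇒ ttttpzQQQ ⇒ ttttpzzQQ ⇒ ttttpzzzQ ⇒ ttttpzzzz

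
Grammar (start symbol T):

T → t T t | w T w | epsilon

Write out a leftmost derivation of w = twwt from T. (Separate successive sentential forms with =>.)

T => tTt   [T → t T t]
tTt => twTwt   [T → w T w]
twTwt => twwt   [T → epsilon]

T => tTt => twTwt => twwt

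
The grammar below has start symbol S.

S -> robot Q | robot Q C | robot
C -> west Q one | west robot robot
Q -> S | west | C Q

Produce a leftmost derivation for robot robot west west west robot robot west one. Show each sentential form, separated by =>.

S => robot Q C => robot S C => robot robot Q C => robot robot west C => robot robot west west Q one => robot robot west west C Q one => robot robot west west west robot robot Q one => robot robot west west west robot robot west one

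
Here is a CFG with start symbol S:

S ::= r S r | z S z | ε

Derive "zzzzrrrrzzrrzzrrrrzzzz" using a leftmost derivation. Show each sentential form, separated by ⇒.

S ⇒ zSz ⇒ zzSzz ⇒ zzzSzzz ⇒ zzzzSzzzz ⇒ zzzzrSrzzzz ⇒ zzzzrrSrrzzzz ⇒ zzzzrrrSrrrzzzz ⇒ zzzzrrrrSrrrrzzzz ⇒ zzzzrrrrzSzrrrrzzzz ⇒ zzzzrrrrzzSzzrrrrzzzz ⇒ zzzzrrrrzzrSrzzrrrrzzzz ⇒ zzzzrrrrzzrrzzrrrrzzzz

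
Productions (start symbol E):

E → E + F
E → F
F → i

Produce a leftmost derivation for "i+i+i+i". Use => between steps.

E => E+F   [E → E + F]
E+F => E+F+F   [E → E + F]
E+F+F => E+F+F+F   [E → E + F]
E+F+F+F => F+F+F+F   [E → F]
F+F+F+F => i+F+F+F   [F → i]
i+F+F+F => i+i+F+F   [F → i]
i+i+F+F => i+i+i+F   [F → i]
i+i+i+F => i+i+i+i   [F → i]

E => E+F => E+F+F => E+F+F+F => F+F+F+F => i+F+F+F => i+i+F+F => i+i+i+F => i+i+i+i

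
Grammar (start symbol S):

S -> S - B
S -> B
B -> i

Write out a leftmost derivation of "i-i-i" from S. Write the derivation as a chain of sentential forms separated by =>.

S => S-B => S-B-B => B-B-B => i-B-B => i-i-B => i-i-i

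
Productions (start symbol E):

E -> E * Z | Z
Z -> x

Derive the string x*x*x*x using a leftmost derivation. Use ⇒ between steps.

E ⇒ E*Z   [E -> E * Z]
E*Z ⇒ E*Z*Z   [E -> E * Z]
E*Z*Z ⇒ E*Z*Z*Z   [E -> E * Z]
E*Z*Z*Z ⇒ Z*Z*Z*Z   [E -> Z]
Z*Z*Z*Z ⇒ x*Z*Z*Z   [Z -> x]
x*Z*Z*Z ⇒ x*x*Z*Z   [Z -> x]
x*x*Z*Z ⇒ x*x*x*Z   [Z -> x]
x*x*x*Z ⇒ x*x*x*x   [Z -> x]

E ⇒ E*Z ⇒ E*Z*Z ⇒ E*Z*Z*Z ⇒ Z*Z*Z*Z ⇒ x*Z*Z*Z ⇒ x*x*Z*Z ⇒ x*x*x*Z ⇒ x*x*x*x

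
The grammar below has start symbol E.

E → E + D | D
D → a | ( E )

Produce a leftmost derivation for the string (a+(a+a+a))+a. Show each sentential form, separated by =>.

E => E+D => D+D => (E)+D => (E+D)+D => (D+D)+D => (a+D)+D => (a+(E))+D => (a+(E+D))+D => (a+(E+D+D))+D => (a+(D+D+D))+D => (a+(a+D+D))+D => (a+(a+a+D))+D => (a+(a+a+a))+D => (a+(a+a+a))+a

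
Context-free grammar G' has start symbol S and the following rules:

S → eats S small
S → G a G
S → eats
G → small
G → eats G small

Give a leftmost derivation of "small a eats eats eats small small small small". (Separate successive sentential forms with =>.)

S => G a G => small a G => small a eats G small => small a eats eats G small small => small a eats eats eats G small small small => small a eats eats eats small small small small

S => G a G   [S → G a G]
G a G => small a G   [G → small]
small a G => small a eats G small   [G → eats G small]
small a eats G small => small a eats eats G small small   [G → eats G small]
small a eats eats G small small => small a eats eats eats G small small small   [G → eats G small]
small a eats eats eats G small small small => small a eats eats eats small small small small   [G → small]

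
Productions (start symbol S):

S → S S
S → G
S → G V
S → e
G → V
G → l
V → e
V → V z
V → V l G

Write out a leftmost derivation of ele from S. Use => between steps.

S => G   [S → G]
G => V   [G → V]
V => VlG   [V → V l G]
VlG => elG   [V → e]
elG => elV   [G → V]
elV => ele   [V → e]

S => G => V => VlG => elG => elV => ele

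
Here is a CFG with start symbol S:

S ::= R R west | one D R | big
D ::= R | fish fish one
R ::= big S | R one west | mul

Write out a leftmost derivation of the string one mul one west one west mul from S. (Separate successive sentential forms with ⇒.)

S ⇒ one D R   [S ::= one D R]
one D R ⇒ one R R   [D ::= R]
one R R ⇒ one R one west R   [R ::= R one west]
one R one west R ⇒ one R one west one west R   [R ::= R one west]
one R one west one west R ⇒ one mul one west one west R   [R ::= mul]
one mul one west one west R ⇒ one mul one west one west mul   [R ::= mul]

S ⇒ one D R ⇒ one R R ⇒ one R one west R ⇒ one R one west one west R ⇒ one mul one west one west R ⇒ one mul one west one west mul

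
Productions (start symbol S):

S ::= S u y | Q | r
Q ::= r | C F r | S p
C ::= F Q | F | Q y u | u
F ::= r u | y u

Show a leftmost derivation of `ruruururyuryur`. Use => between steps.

S=>Q=>CFr=>FQFr=>ruQFr=>ruCFrFr=>ruFQFrFr=>ruruQFrFr=>ruruCFrFrFr=>ruruuFrFrFr=>ruruururFrFr=>ruruururyurFr=>ruruururyuryur

S => Q   [S ::= Q]
Q => CFr   [Q ::= C F r]
CFr => FQFr   [C ::= F Q]
FQFr => ruQFr   [F ::= r u]
ruQFr => ruCFrFr   [Q ::= C F r]
ruCFrFr => ruFQFrFr   [C ::= F Q]
ruFQFrFr => ruruQFrFr   [F ::= r u]
ruruQFrFr => ruruCFrFrFr   [Q ::= C F r]
ruruCFrFrFr => ruruuFrFrFr   [C ::= u]
ruruuFrFrFr => ruruururFrFr   [F ::= r u]
ruruururFrFr => ruruururyurFr   [F ::= y u]
ruruururyurFr => ruruururyuryur   [F ::= y u]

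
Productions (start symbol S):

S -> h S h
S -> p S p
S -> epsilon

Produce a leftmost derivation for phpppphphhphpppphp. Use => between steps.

S => pSp => phShp => phpSphp => phppSpphp => phpppSppphp => phppppSpppphp => phpppphShpppphp => phpppphpSphpppphp => phpppphphShphpppphp => phpppphphhphpppphp

S => pSp   [S -> p S p]
pSp => phShp   [S -> h S h]
phShp => phpSphp   [S -> p S p]
phpSphp => phppSpphp   [S -> p S p]
phppSpphp => phpppSppphp   [S -> p S p]
phpppSppphp => phppppSpppphp   [S -> p S p]
phppppSpppphp => phpppphShpppphp   [S -> h S h]
phpppphShpppphp => phpppphpSphpppphp   [S -> p S p]
phpppphpSphpppphp => phpppphphShphpppphp   [S -> h S h]
phpppphphShphpppphp => phpppphphhphpppphp   [S -> epsilon]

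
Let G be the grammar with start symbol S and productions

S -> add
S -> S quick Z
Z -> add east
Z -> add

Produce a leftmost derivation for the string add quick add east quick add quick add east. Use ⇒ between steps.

S ⇒ S quick Z   [S -> S quick Z]
S quick Z ⇒ S quick Z quick Z   [S -> S quick Z]
S quick Z quick Z ⇒ S quick Z quick Z quick Z   [S -> S quick Z]
S quick Z quick Z quick Z ⇒ add quick Z quick Z quick Z   [S -> add]
add quick Z quick Z quick Z ⇒ add quick add east quick Z quick Z   [Z -> add east]
add quick add east quick Z quick Z ⇒ add quick add east quick add quick Z   [Z -> add]
add quick add east quick add quick Z ⇒ add quick add east quick add quick add east   [Z -> add east]

S ⇒ S quick Z ⇒ S quick Z quick Z ⇒ S quick Z quick Z quick Z ⇒ add quick Z quick Z quick Z ⇒ add quick add east quick Z quick Z ⇒ add quick add east quick add quick Z ⇒ add quick add east quick add quick add east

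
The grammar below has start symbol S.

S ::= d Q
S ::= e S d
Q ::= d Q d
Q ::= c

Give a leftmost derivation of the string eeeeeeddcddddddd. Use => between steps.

S => eSd   [S ::= e S d]
eSd => eeSdd   [S ::= e S d]
eeSdd => eeeSddd   [S ::= e S d]
eeeSddd => eeeeSdddd   [S ::= e S d]
eeeeSdddd => eeeeeSddddd   [S ::= e S d]
eeeeeSddddd => eeeeeeSdddddd   [S ::= e S d]
eeeeeeSdddddd => eeeeeedQdddddd   [S ::= d Q]
eeeeeedQdddddd => eeeeeeddQddddddd   [Q ::= d Q d]
eeeeeeddQddddddd => eeeeeeddcddddddd   [Q ::= c]

S => eSd => eeSdd => eeeSddd => eeeeSdddd => eeeeeSddddd => eeeeeeSdddddd => eeeeeedQdddddd => eeeeeeddQddddddd => eeeeeeddcddddddd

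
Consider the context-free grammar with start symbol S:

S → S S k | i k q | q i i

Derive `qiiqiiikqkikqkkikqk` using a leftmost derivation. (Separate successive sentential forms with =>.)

S=>SSk=>SSkSk=>qiiSkSk=>qiiSSkkSk=>qiiSSkSkkSk=>qiiqiiSkSkkSk=>qiiqiiikqkSkkSk=>qiiqiiikqkikqkkSk=>qiiqiiikqkikqkkikqk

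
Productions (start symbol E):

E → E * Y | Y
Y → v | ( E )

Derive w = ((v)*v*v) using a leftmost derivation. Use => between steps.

E => Y   [E → Y]
Y => (E)   [Y → ( E )]
(E) => (E*Y)   [E → E * Y]
(E*Y) => (E*Y*Y)   [E → E * Y]
(E*Y*Y) => (Y*Y*Y)   [E → Y]
(Y*Y*Y) => ((E)*Y*Y)   [Y → ( E )]
((E)*Y*Y) => ((Y)*Y*Y)   [E → Y]
((Y)*Y*Y) => ((v)*Y*Y)   [Y → v]
((v)*Y*Y) => ((v)*v*Y)   [Y → v]
((v)*v*Y) => ((v)*v*v)   [Y → v]

E => Y => (E) => (E*Y) => (E*Y*Y) => (Y*Y*Y) => ((E)*Y*Y) => ((Y)*Y*Y) => ((v)*Y*Y) => ((v)*v*Y) => ((v)*v*v)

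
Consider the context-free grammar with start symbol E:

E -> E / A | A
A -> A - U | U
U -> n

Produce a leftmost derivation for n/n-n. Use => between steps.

E => E/A => A/A => U/A => n/A => n/A-U => n/U-U => n/n-U => n/n-n

E => E/A   [E -> E / A]
E/A => A/A   [E -> A]
A/A => U/A   [A -> U]
U/A => n/A   [U -> n]
n/A => n/A-U   [A -> A - U]
n/A-U => n/U-U   [A -> U]
n/U-U => n/n-U   [U -> n]
n/n-U => n/n-n   [U -> n]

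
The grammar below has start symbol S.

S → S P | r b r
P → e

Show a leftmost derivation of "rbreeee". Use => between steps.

S => SP   [S → S P]
SP => SPP   [S → S P]
SPP => SPPP   [S → S P]
SPPP => SPPPP   [S → S P]
SPPPP => rbrPPPP   [S → r b r]
rbrPPPP => rbrePPP   [P → e]
rbrePPP => rbreePP   [P → e]
rbreePP => rbreeeP   [P → e]
rbreeeP => rbreeee   [P → e]

S=>SP=>SPP=>SPPP=>SPPPP=>rbrPPPP=>rbrePPP=>rbreePP=>rbreeeP=>rbreeee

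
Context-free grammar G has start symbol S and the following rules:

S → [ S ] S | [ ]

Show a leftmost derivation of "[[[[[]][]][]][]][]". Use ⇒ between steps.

S ⇒ [S]S   [S → [ S ] S]
[S]S ⇒ [[S]S]S   [S → [ S ] S]
[[S]S]S ⇒ [[[S]S]S]S   [S → [ S ] S]
[[[S]S]S]S ⇒ [[[[S]S]S]S]S   [S → [ S ] S]
[[[[S]S]S]S]S ⇒ [[[[[]]S]S]S]S   [S → [ ]]
[[[[[]]S]S]S]S ⇒ [[[[[]][]]S]S]S   [S → [ ]]
[[[[[]][]]S]S]S ⇒ [[[[[]][]][]]S]S   [S → [ ]]
[[[[[]][]][]]S]S ⇒ [[[[[]][]][]][]]S   [S → [ ]]
[[[[[]][]][]][]]S ⇒ [[[[[]][]][]][]][]   [S → [ ]]

S ⇒ [S]S ⇒ [[S]S]S ⇒ [[[S]S]S]S ⇒ [[[[S]S]S]S]S ⇒ [[[[[]]S]S]S]S ⇒ [[[[[]][]]S]S]S ⇒ [[[[[]][]][]]S]S ⇒ [[[[[]][]][]][]]S ⇒ [[[[[]][]][]][]][]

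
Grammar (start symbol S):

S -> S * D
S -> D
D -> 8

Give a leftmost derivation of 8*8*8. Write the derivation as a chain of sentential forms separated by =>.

S=>S*D=>S*D*D=>D*D*D=>8*D*D=>8*8*D=>8*8*8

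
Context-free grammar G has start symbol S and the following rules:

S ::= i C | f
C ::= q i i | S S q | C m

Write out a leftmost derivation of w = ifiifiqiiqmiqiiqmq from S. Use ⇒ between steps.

S⇒iC⇒iSSq⇒ifSq⇒ifiCq⇒ifiCmq⇒ifiSSqmq⇒ifiiCSqmq⇒ifiiCmSqmq⇒ifiiSSqmSqmq⇒ifiifSqmSqmq⇒ifiifiCqmSqmq⇒ifiifiqiiqmSqmq⇒ifiifiqiiqmiCqmq⇒ifiifiqiiqmiqiiqmq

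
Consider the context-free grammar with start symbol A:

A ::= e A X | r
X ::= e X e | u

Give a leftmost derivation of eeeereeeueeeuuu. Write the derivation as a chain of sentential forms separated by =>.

A => eAX   [A ::= e A X]
eAX => eeAXX   [A ::= e A X]
eeAXX => eeeAXXX   [A ::= e A X]
eeeAXXX => eeeeAXXXX   [A ::= e A X]
eeeeAXXXX => eeeerXXXX   [A ::= r]
eeeerXXXX => eeeereXeXXX   [X ::= e X e]
eeeereXeXXX => eeeereeXeeXXX   [X ::= e X e]
eeeereeXeeXXX => eeeereeeXeeeXXX   [X ::= e X e]
eeeereeeXeeeXXX => eeeereeeueeeXXX   [X ::= u]
eeeereeeueeeXXX => eeeereeeueeeuXX   [X ::= u]
eeeereeeueeeuXX => eeeereeeueeeuuX   [X ::= u]
eeeereeeueeeuuX => eeeereeeueeeuuu   [X ::= u]

A => eAX => eeAXX => eeeAXXX => eeeeAXXXX => eeeerXXXX => eeeereXeXXX => eeeereeXeeXXX => eeeereeeXeeeXXX => eeeereeeueeeXXX => eeeereeeueeeuXX => eeeereeeueeeuuX => eeeereeeueeeuuu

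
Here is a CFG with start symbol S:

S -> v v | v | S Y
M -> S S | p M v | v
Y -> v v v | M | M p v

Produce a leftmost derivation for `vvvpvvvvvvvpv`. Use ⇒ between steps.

S ⇒ SY   [S -> S Y]
SY ⇒ SYY   [S -> S Y]
SYY ⇒ vvYY   [S -> v v]
vvYY ⇒ vvMY   [Y -> M]
vvMY ⇒ vvvY   [M -> v]
vvvY ⇒ vvvMpv   [Y -> M p v]
vvvMpv ⇒ vvvpMvpv   [M -> p M v]
vvvpMvpv ⇒ vvvpSSvpv   [M -> S S]
vvvpSSvpv ⇒ vvvpSYSvpv   [S -> S Y]
vvvpSYSvpv ⇒ vvvpvYSvpv   [S -> v]
vvvpvYSvpv ⇒ vvvpvvvvSvpv   [Y -> v v v]
vvvpvvvvSvpv ⇒ vvvpvvvvvvvpv   [S -> v v]

S ⇒ SY ⇒ SYY ⇒ vvYY ⇒ vvMY ⇒ vvvY ⇒ vvvMpv ⇒ vvvpMvpv ⇒ vvvpSSvpv ⇒ vvvpSYSvpv ⇒ vvvpvYSvpv ⇒ vvvpvvvvSvpv ⇒ vvvpvvvvvvvpv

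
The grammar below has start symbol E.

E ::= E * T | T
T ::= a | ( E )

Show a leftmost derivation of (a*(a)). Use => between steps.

E => T   [E ::= T]
T => (E)   [T ::= ( E )]
(E) => (E*T)   [E ::= E * T]
(E*T) => (T*T)   [E ::= T]
(T*T) => (a*T)   [T ::= a]
(a*T) => (a*(E))   [T ::= ( E )]
(a*(E)) => (a*(T))   [E ::= T]
(a*(T)) => (a*(a))   [T ::= a]

E => T => (E) => (E*T) => (T*T) => (a*T) => (a*(E)) => (a*(T)) => (a*(a))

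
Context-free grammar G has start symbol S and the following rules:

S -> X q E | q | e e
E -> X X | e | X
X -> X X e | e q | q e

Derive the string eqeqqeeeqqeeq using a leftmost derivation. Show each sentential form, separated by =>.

S => XqE   [S -> X q E]
XqE => XXeqE   [X -> X X e]
XXeqE => eqXeqE   [X -> e q]
eqXeqE => eqXXeeqE   [X -> X X e]
eqXXeeqE => eqeqXeeqE   [X -> e q]
eqeqXeeqE => eqeqqeeeqE   [X -> q e]
eqeqqeeeqE => eqeqqeeeqXX   [E -> X X]
eqeqqeeeqXX => eqeqqeeeqqeX   [X -> q e]
eqeqqeeeqqeX => eqeqqeeeqqeeq   [X -> e q]

S => XqE => XXeqE => eqXeqE => eqXXeeqE => eqeqXeeqE => eqeqqeeeqE => eqeqqeeeqXX => eqeqqeeeqqeX => eqeqqeeeqqeeq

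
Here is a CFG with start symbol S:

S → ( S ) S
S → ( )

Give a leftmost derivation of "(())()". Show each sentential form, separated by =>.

S => (S)S => (())S => (())()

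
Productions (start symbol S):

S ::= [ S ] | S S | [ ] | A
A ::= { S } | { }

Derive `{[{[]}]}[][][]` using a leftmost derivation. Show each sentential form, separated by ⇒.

S ⇒ SS   [S ::= S S]
SS ⇒ AS   [S ::= A]
AS ⇒ {S}S   [A ::= { S }]
{S}S ⇒ {[S]}S   [S ::= [ S ]]
{[S]}S ⇒ {[A]}S   [S ::= A]
{[A]}S ⇒ {[{S}]}S   [A ::= { S }]
{[{S}]}S ⇒ {[{[]}]}S   [S ::= [ ]]
{[{[]}]}S ⇒ {[{[]}]}SS   [S ::= S S]
{[{[]}]}SS ⇒ {[{[]}]}SSS   [S ::= S S]
{[{[]}]}SSS ⇒ {[{[]}]}[]SS   [S ::= [ ]]
{[{[]}]}[]SS ⇒ {[{[]}]}[][]S   [S ::= [ ]]
{[{[]}]}[][]S ⇒ {[{[]}]}[][][]   [S ::= [ ]]

S⇒SS⇒AS⇒{S}S⇒{[S]}S⇒{[A]}S⇒{[{S}]}S⇒{[{[]}]}S⇒{[{[]}]}SS⇒{[{[]}]}SSS⇒{[{[]}]}[]SS⇒{[{[]}]}[][]S⇒{[{[]}]}[][][]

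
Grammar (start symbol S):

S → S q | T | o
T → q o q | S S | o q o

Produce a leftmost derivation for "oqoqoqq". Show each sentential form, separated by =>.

S => Sq => Sqq => Tqq => SSqq => SqSqq => TqSqq => oqoqSqq => oqoqoqq

S => Sq   [S → S q]
Sq => Sqq   [S → S q]
Sqq => Tqq   [S → T]
Tqq => SSqq   [T → S S]
SSqq => SqSqq   [S → S q]
SqSqq => TqSqq   [S → T]
TqSqq => oqoqSqq   [T → o q o]
oqoqSqq => oqoqoqq   [S → o]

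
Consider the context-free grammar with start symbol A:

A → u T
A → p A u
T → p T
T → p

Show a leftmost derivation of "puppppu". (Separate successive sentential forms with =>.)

A => pAu   [A → p A u]
pAu => puTu   [A → u T]
puTu => pupTu   [T → p T]
pupTu => puppTu   [T → p T]
puppTu => pupppTu   [T → p T]
pupppTu => puppppu   [T → p]

A => pAu => puTu => pupTu => puppTu => pupppTu => puppppu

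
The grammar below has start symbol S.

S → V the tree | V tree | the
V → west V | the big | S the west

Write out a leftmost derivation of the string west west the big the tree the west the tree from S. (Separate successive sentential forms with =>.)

S => V the tree   [S → V the tree]
V the tree => west V the tree   [V → west V]
west V the tree => west west V the tree   [V → west V]
west west V the tree => west west S the west the tree   [V → S the west]
west west S the west the tree => west west V the tree the west the tree   [S → V the tree]
west west V the tree the west the tree => west west the big the tree the west the tree   [V → the big]

S => V the tree => west V the tree => west west V the tree => west west S the west the tree => west west V the tree the west the tree => west west the big the tree the west the tree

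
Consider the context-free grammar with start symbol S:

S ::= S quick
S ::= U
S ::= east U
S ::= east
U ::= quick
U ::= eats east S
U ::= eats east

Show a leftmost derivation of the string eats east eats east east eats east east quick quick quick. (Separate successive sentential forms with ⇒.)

S ⇒ S quick ⇒ S quick quick ⇒ U quick quick ⇒ eats east S quick quick ⇒ eats east U quick quick ⇒ eats east eats east S quick quick ⇒ eats east eats east east U quick quick ⇒ eats east eats east east eats east S quick quick ⇒ eats east eats east east eats east east U quick quick ⇒ eats east eats east east eats east east quick quick quick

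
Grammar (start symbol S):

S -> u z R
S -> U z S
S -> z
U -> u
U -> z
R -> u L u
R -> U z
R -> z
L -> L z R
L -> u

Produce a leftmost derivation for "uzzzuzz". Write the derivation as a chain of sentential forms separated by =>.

S => UzS   [S -> U z S]
UzS => uzS   [U -> u]
uzS => uzUzS   [S -> U z S]
uzUzS => uzzzS   [U -> z]
uzzzS => uzzzuzR   [S -> u z R]
uzzzuzR => uzzzuzz   [R -> z]

S=>UzS=>uzS=>uzUzS=>uzzzS=>uzzzuzR=>uzzzuzz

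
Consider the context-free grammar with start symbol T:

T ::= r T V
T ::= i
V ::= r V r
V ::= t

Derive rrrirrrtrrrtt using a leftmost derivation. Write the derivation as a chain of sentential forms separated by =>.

T => rTV => rrTVV => rrrTVVV => rrriVVV => rrrirVrVV => rrrirrVrrVV => rrrirrrVrrrVV => rrrirrrtrrrVV => rrrirrrtrrrtV => rrrirrrtrrrtt

T => rTV   [T ::= r T V]
rTV => rrTVV   [T ::= r T V]
rrTVV => rrrTVVV   [T ::= r T V]
rrrTVVV => rrriVVV   [T ::= i]
rrriVVV => rrrirVrVV   [V ::= r V r]
rrrirVrVV => rrrirrVrrVV   [V ::= r V r]
rrrirrVrrVV => rrrirrrVrrrVV   [V ::= r V r]
rrrirrrVrrrVV => rrrirrrtrrrVV   [V ::= t]
rrrirrrtrrrVV => rrrirrrtrrrtV   [V ::= t]
rrrirrrtrrrtV => rrrirrrtrrrtt   [V ::= t]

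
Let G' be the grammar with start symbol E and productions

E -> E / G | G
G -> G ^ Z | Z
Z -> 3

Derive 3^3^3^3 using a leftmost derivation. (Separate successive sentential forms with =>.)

E => G => G^Z => G^Z^Z => G^Z^Z^Z => Z^Z^Z^Z => 3^Z^Z^Z => 3^3^Z^Z => 3^3^3^Z => 3^3^3^3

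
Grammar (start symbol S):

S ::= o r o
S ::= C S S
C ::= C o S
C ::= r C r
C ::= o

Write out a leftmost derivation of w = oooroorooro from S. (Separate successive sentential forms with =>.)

S=>CSS=>CoSSS=>ooSSS=>oooroSS=>ooorooroS=>oooroorooro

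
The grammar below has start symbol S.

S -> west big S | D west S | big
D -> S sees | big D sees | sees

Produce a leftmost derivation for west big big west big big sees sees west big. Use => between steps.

S => west big S => west big D west S => west big big D sees west S => west big big S sees sees west S => west big big west big S sees sees west S => west big big west big big sees sees west S => west big big west big big sees sees west big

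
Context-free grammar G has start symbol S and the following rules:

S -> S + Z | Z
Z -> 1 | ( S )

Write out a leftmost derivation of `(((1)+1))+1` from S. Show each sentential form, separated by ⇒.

S ⇒ S+Z ⇒ Z+Z ⇒ (S)+Z ⇒ (Z)+Z ⇒ ((S))+Z ⇒ ((S+Z))+Z ⇒ ((Z+Z))+Z ⇒ (((S)+Z))+Z ⇒ (((Z)+Z))+Z ⇒ (((1)+Z))+Z ⇒ (((1)+1))+Z ⇒ (((1)+1))+1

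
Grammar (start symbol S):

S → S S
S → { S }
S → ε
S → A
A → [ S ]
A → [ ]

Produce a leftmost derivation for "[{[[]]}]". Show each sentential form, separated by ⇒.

S ⇒ A   [S → A]
A ⇒ [S]   [A → [ S ]]
[S] ⇒ [{S}]   [S → { S }]
[{S}] ⇒ [{A}]   [S → A]
[{A}] ⇒ [{[S]}]   [A → [ S ]]
[{[S]}] ⇒ [{[A]}]   [S → A]
[{[A]}] ⇒ [{[[]]}]   [A → [ ]]

S ⇒ A ⇒ [S] ⇒ [{S}] ⇒ [{A}] ⇒ [{[S]}] ⇒ [{[A]}] ⇒ [{[[]]}]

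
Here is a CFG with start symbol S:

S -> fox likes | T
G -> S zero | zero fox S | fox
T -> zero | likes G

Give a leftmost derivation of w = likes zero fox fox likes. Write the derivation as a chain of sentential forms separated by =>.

S => T => likes G => likes zero fox S => likes zero fox fox likes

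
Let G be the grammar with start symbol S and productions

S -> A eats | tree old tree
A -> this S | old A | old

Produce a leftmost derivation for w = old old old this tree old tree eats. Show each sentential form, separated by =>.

S => A eats => old A eats => old old A eats => old old old A eats => old old old this S eats => old old old this tree old tree eats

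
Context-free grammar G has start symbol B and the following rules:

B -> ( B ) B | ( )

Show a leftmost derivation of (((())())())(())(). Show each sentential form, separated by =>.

B => (B)B => ((B)B)B => (((B)B)B)B => (((())B)B)B => (((())())B)B => (((())())())B => (((())())())(B)B => (((())())())(())B => (((())())())(())()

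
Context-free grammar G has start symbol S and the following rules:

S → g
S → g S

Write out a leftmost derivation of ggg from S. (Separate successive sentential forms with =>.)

S => gS   [S → g S]
gS => ggS   [S → g S]
ggS => ggg   [S → g]

S=>gS=>ggS=>ggg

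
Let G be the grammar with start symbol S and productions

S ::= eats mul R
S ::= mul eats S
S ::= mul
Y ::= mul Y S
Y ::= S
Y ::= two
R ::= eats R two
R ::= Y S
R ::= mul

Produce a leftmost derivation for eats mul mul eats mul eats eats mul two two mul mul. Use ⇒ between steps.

S ⇒ eats mul R ⇒ eats mul Y S ⇒ eats mul mul Y S S ⇒ eats mul mul S S S ⇒ eats mul mul eats mul R S S ⇒ eats mul mul eats mul eats R two S S ⇒ eats mul mul eats mul eats eats R two two S S ⇒ eats mul mul eats mul eats eats mul two two S S ⇒ eats mul mul eats mul eats eats mul two two mul S ⇒ eats mul mul eats mul eats eats mul two two mul mul

S ⇒ eats mul R   [S ::= eats mul R]
eats mul R ⇒ eats mul Y S   [R ::= Y S]
eats mul Y S ⇒ eats mul mul Y S S   [Y ::= mul Y S]
eats mul mul Y S S ⇒ eats mul mul S S S   [Y ::= S]
eats mul mul S S S ⇒ eats mul mul eats mul R S S   [S ::= eats mul R]
eats mul mul eats mul R S S ⇒ eats mul mul eats mul eats R two S S   [R ::= eats R two]
eats mul mul eats mul eats R two S S ⇒ eats mul mul eats mul eats eats R two two S S   [R ::= eats R two]
eats mul mul eats mul eats eats R two two S S ⇒ eats mul mul eats mul eats eats mul two two S S   [R ::= mul]
eats mul mul eats mul eats eats mul two two S S ⇒ eats mul mul eats mul eats eats mul two two mul S   [S ::= mul]
eats mul mul eats mul eats eats mul two two mul S ⇒ eats mul mul eats mul eats eats mul two two mul mul   [S ::= mul]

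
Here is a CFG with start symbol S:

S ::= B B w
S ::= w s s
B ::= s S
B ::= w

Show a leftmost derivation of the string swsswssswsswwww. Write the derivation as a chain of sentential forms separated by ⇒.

S ⇒ BBw ⇒ sSBw ⇒ sBBwBw ⇒ swBwBw ⇒ swsSwBw ⇒ swsBBwwBw ⇒ swssSBwwBw ⇒ swsswssBwwBw ⇒ swsswsssSwwBw ⇒ swsswssswsswwBw ⇒ swsswssswsswwww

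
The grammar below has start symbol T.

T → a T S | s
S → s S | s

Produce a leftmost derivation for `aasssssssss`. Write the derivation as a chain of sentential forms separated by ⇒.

T ⇒ aTS ⇒ aaTSS ⇒ aasSS ⇒ aassSS ⇒ aasssSS ⇒ aassssSS ⇒ aasssssSS ⇒ aassssssS ⇒ aasssssssS ⇒ aassssssssS ⇒ aasssssssss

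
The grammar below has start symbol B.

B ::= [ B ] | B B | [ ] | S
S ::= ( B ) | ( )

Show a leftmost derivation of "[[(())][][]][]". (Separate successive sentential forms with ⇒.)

B ⇒ BB   [B ::= B B]
BB ⇒ [B]B   [B ::= [ B ]]
[B]B ⇒ [BB]B   [B ::= B B]
[BB]B ⇒ [[B]B]B   [B ::= [ B ]]
[[B]B]B ⇒ [[S]B]B   [B ::= S]
[[S]B]B ⇒ [[(B)]B]B   [S ::= ( B )]
[[(B)]B]B ⇒ [[(S)]B]B   [B ::= S]
[[(S)]B]B ⇒ [[(())]B]B   [S ::= ( )]
[[(())]B]B ⇒ [[(())]BB]B   [B ::= B B]
[[(())]BB]B ⇒ [[(())][]B]B   [B ::= [ ]]
[[(())][]B]B ⇒ [[(())][][]]B   [B ::= [ ]]
[[(())][][]]B ⇒ [[(())][][]][]   [B ::= [ ]]

B⇒BB⇒[B]B⇒[BB]B⇒[[B]B]B⇒[[S]B]B⇒[[(B)]B]B⇒[[(S)]B]B⇒[[(())]B]B⇒[[(())]BB]B⇒[[(())][]B]B⇒[[(())][][]]B⇒[[(())][][]][]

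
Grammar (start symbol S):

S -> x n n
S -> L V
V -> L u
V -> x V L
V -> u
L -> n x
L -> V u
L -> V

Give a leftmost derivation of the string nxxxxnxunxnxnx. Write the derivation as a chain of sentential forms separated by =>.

S => LV   [S -> L V]
LV => nxV   [L -> n x]
nxV => nxxVL   [V -> x V L]
nxxVL => nxxxVLL   [V -> x V L]
nxxxVLL => nxxxxVLLL   [V -> x V L]
nxxxxVLLL => nxxxxLuLLL   [V -> L u]
nxxxxLuLLL => nxxxxnxuLLL   [L -> n x]
nxxxxnxuLLL => nxxxxnxunxLL   [L -> n x]
nxxxxnxunxLL => nxxxxnxunxnxL   [L -> n x]
nxxxxnxunxnxL => nxxxxnxunxnxnx   [L -> n x]

S => LV => nxV => nxxVL => nxxxVLL => nxxxxVLLL => nxxxxLuLLL => nxxxxnxuLLL => nxxxxnxunxLL => nxxxxnxunxnxL => nxxxxnxunxnxnx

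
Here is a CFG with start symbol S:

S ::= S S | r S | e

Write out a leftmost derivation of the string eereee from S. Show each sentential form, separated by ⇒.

S ⇒ SS ⇒ eS ⇒ eSS ⇒ eSSS ⇒ eeSS ⇒ eerSS ⇒ eerSSS ⇒ eereSS ⇒ eereeS ⇒ eereee

S ⇒ SS   [S ::= S S]
SS ⇒ eS   [S ::= e]
eS ⇒ eSS   [S ::= S S]
eSS ⇒ eSSS   [S ::= S S]
eSSS ⇒ eeSS   [S ::= e]
eeSS ⇒ eerSS   [S ::= r S]
eerSS ⇒ eerSSS   [S ::= S S]
eerSSS ⇒ eereSS   [S ::= e]
eereSS ⇒ eereeS   [S ::= e]
eereeS ⇒ eereee   [S ::= e]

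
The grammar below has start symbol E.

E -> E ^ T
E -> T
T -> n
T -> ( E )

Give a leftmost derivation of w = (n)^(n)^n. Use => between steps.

E => E^T => E^T^T => T^T^T => (E)^T^T => (T)^T^T => (n)^T^T => (n)^(E)^T => (n)^(T)^T => (n)^(n)^T => (n)^(n)^n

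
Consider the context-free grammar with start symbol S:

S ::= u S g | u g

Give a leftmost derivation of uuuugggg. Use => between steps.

S => uSg   [S ::= u S g]
uSg => uuSgg   [S ::= u S g]
uuSgg => uuuSggg   [S ::= u S g]
uuuSggg => uuuugggg   [S ::= u g]

S=>uSg=>uuSgg=>uuuSggg=>uuuugggg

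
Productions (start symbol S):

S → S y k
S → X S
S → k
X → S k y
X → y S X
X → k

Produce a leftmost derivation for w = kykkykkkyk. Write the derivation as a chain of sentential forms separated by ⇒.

S ⇒ XS   [S → X S]
XS ⇒ SkyS   [X → S k y]
SkyS ⇒ XSkyS   [S → X S]
XSkyS ⇒ SkySkyS   [X → S k y]
SkySkyS ⇒ SykkySkyS   [S → S y k]
SykkySkyS ⇒ kykkySkyS   [S → k]
kykkySkyS ⇒ kykkyXSkyS   [S → X S]
kykkyXSkyS ⇒ kykkykSkyS   [X → k]
kykkykSkyS ⇒ kykkykkkyS   [S → k]
kykkykkkyS ⇒ kykkykkkyk   [S → k]

S ⇒ XS ⇒ SkyS ⇒ XSkyS ⇒ SkySkyS ⇒ SykkySkyS ⇒ kykkySkyS ⇒ kykkyXSkyS ⇒ kykkykSkyS ⇒ kykkykkkyS ⇒ kykkykkkyk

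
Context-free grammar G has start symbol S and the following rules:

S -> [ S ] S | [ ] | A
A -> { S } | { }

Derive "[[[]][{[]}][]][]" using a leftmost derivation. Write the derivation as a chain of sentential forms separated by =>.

S => [S]S => [[S]S]S => [[[]]S]S => [[[]][S]S]S => [[[]][A]S]S => [[[]][{S}]S]S => [[[]][{[]}]S]S => [[[]][{[]}][]]S => [[[]][{[]}][]][]

S => [S]S   [S -> [ S ] S]
[S]S => [[S]S]S   [S -> [ S ] S]
[[S]S]S => [[[]]S]S   [S -> [ ]]
[[[]]S]S => [[[]][S]S]S   [S -> [ S ] S]
[[[]][S]S]S => [[[]][A]S]S   [S -> A]
[[[]][A]S]S => [[[]][{S}]S]S   [A -> { S }]
[[[]][{S}]S]S => [[[]][{[]}]S]S   [S -> [ ]]
[[[]][{[]}]S]S => [[[]][{[]}][]]S   [S -> [ ]]
[[[]][{[]}][]]S => [[[]][{[]}][]][]   [S -> [ ]]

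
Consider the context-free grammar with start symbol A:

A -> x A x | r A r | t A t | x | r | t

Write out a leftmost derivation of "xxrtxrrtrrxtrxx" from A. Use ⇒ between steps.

A⇒xAx⇒xxAxx⇒xxrArxx⇒xxrtAtrxx⇒xxrtxAxtrxx⇒xxrtxrArxtrxx⇒xxrtxrrArrxtrxx⇒xxrtxrrtrrxtrxx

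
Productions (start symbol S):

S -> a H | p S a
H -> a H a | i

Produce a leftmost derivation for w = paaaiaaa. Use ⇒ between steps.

S ⇒ pSa ⇒ paHa ⇒ paaHaa ⇒ paaaHaaa ⇒ paaaiaaa

S ⇒ pSa   [S -> p S a]
pSa ⇒ paHa   [S -> a H]
paHa ⇒ paaHaa   [H -> a H a]
paaHaa ⇒ paaaHaaa   [H -> a H a]
paaaHaaa ⇒ paaaiaaa   [H -> i]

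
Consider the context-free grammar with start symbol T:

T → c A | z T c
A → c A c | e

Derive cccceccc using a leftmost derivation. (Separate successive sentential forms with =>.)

T=>cA=>ccAc=>cccAcc=>ccccAccc=>cccceccc

T => cA   [T → c A]
cA => ccAc   [A → c A c]
ccAc => cccAcc   [A → c A c]
cccAcc => ccccAccc   [A → c A c]
ccccAccc => cccceccc   [A → e]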